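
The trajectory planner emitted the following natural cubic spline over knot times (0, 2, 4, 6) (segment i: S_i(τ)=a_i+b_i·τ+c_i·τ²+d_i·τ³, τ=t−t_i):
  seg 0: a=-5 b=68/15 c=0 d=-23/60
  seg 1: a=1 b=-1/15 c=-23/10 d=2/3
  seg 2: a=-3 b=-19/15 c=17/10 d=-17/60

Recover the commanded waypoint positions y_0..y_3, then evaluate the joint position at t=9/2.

y_0 = S_0(0) = a_0 = -5
y_1 = S_1(0) = a_1 = 1
y_2 = S_2(0) = a_2 = -3
y_3 = S_2(2) = -1
t_q=9/2 is in segment 2 (τ=1/2); S_2(τ)=-519/160

y_0=-5 y_1=1 y_2=-3 y_3=-1
S(9/2) = -519/160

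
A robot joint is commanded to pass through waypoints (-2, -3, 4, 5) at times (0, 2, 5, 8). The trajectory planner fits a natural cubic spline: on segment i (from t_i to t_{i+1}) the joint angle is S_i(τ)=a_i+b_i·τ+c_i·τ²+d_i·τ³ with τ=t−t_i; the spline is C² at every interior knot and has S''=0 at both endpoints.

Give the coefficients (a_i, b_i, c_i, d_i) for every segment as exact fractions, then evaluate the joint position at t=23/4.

  seg 0: a=-2 b=-271/222 c=0 d=20/111
  seg 1: a=-3 b=209/222 c=40/37 d=-137/666
  seg 2: a=4 b=208/111 c=-57/74 d=19/222
S(23/4) = 23719/4736

Δ: Δ0=-1/2, Δ1=7/3, Δ2=1/3
row 1: diag=10, rhs=17; c'=3/10, d'=17/10
row 2: denom=12−3·3/10=111/10; d'=(-12−3·17/10)/(111/10)=-57/37
back: M2=-57/37
back: M1=17/10−3/10·-57/37=80/37
M: M0=0, M1=80/37, M2=-57/37, M3=0
seg 0: a=-2, c=M0/2=0, d=(M1−M0)/(6·2)=20/111, b=Δ0−h0·(2M0+M1)/6=-271/222
seg 1: a=-3, c=M1/2=40/37, d=(M2−M1)/(6·3)=-137/666, b=Δ1−h1·(2M1+M2)/6=209/222
seg 2: a=4, c=M2/2=-57/74, d=(M3−M2)/(6·3)=19/222, b=Δ2−h2·(2M2+M3)/6=208/111
t_q=23/4 → seg 2, τ=3/4; S=4+208/111·τ+-57/74·τ²+19/222·τ³=23719/4736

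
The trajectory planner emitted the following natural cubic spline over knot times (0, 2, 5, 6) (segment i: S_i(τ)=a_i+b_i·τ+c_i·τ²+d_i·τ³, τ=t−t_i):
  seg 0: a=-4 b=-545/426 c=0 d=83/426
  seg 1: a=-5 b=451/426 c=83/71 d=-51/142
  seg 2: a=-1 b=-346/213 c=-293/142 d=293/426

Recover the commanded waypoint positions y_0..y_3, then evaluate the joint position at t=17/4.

y_0 = S_0(0) = a_0 = -4
y_1 = S_1(0) = a_1 = -5
y_2 = S_2(0) = a_2 = -1
y_3 = S_2(1) = -4
t_q=17/4 is in segment 1 (τ=9/4); S_1(τ)=-7187/9088

y_0=-4 y_1=-5 y_2=-1 y_3=-4
S(17/4) = -7187/9088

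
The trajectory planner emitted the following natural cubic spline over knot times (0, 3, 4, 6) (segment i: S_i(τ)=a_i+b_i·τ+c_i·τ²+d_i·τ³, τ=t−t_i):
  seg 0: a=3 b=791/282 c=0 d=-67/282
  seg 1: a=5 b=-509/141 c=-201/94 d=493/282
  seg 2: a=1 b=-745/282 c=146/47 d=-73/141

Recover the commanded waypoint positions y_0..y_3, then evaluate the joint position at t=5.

y_0=3 y_1=5 y_2=1 y_3=4
S(5) = 89/94

y_0 = S_0(0) = a_0 = 3
y_1 = S_1(0) = a_1 = 5
y_2 = S_2(0) = a_2 = 1
y_3 = S_2(2) = 4
t_q=5 is in segment 2 (τ=1); S_2(τ)=89/94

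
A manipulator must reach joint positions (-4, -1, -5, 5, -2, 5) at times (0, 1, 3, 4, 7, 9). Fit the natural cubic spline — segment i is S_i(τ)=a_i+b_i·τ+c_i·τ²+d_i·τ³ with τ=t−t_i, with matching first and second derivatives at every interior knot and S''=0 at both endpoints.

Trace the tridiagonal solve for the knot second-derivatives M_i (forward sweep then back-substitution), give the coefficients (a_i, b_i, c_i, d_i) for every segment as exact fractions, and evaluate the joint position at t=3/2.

Δ: Δ0=3, Δ1=-2, Δ2=10, Δ3=-7/3, Δ4=7/2
row 1: diag=6, rhs=-30; c'=1/3, d'=-5
row 2: denom=6−2·1/3=16/3; d'=(72−2·-5)/(16/3)=123/8
row 3: denom=8−1·3/16=125/16; d'=(-74−1·123/8)/(125/16)=-286/25
row 4: denom=10−3·48/125=1106/125; d'=(35−3·-286/25)/(1106/125)=8665/1106
back: M4=8665/1106
back: M3=-286/25−48/125·8665/1106=-7990/553
back: M2=123/8−3/16·-7990/553=20001/1106
back: M1=-5−1/3·20001/1106=-12197/1106
M: M0=0, M1=-12197/1106, M2=20001/1106, M3=-7990/553, M4=8665/1106, M5=0
seg 0: a=-4, c=M0/2=0, d=(M1−M0)/(6·1)=-12197/6636, b=Δ0−h0·(2M0+M1)/6=32105/6636
seg 1: a=-1, c=M1/2=-12197/2212, d=(M2−M1)/(6·2)=16099/6636, b=Δ1−h1·(2M1+M2)/6=-2243/3318
seg 2: a=-5, c=M2/2=20001/2212, d=(M3−M2)/(6·1)=-35981/6636, b=Δ2−h2·(2M2+M3)/6=21169/3318
seg 3: a=5, c=M3/2=-3995/553, d=(M4−M3)/(6·3)=8215/6636, b=Δ3−h3·(2M3+M4)/6=54401/6636
seg 4: a=-2, c=M4/2=8665/2212, d=(M5−M4)/(6·2)=-8665/13272, b=Δ4−h4·(2M4+M5)/6=-5717/3318
t_q=3/2 → seg 1, τ=1/2; S=-1+-2243/3318·τ+-12197/2212·τ²+16099/6636·τ³=-42705/17696

  seg 0: a=-4 b=32105/6636 c=0 d=-12197/6636
  seg 1: a=-1 b=-2243/3318 c=-12197/2212 d=16099/6636
  seg 2: a=-5 b=21169/3318 c=20001/2212 d=-35981/6636
  seg 3: a=5 b=54401/6636 c=-3995/553 d=8215/6636
  seg 4: a=-2 b=-5717/3318 c=8665/2212 d=-8665/13272
S(3/2) = -42705/17696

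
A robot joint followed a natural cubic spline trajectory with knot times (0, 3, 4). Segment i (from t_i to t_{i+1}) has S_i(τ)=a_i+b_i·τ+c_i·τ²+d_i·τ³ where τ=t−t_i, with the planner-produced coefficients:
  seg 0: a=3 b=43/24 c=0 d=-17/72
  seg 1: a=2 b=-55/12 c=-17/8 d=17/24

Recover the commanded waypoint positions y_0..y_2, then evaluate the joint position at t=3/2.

y_0 = S_0(0) = a_0 = 3
y_1 = S_1(0) = a_1 = 2
y_2 = S_1(1) = -4
t_q=3/2 is in segment 0 (τ=3/2); S_0(τ)=313/64

y_0=3 y_1=2 y_2=-4
S(3/2) = 313/64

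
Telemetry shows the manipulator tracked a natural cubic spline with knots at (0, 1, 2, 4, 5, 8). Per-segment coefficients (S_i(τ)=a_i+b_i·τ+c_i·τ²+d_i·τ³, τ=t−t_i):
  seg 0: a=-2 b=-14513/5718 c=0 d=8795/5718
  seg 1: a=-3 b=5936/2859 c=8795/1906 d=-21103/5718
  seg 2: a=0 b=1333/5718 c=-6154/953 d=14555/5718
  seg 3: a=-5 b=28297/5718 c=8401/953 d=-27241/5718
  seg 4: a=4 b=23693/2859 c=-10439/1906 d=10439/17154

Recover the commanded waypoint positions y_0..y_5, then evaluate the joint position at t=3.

y_0 = S_0(0) = a_0 = -2
y_1 = S_1(0) = a_1 = -3
y_2 = S_2(0) = a_2 = 0
y_3 = S_3(0) = a_3 = -5
y_4 = S_4(0) = a_4 = 4
y_5 = S_4(3) = -4
t_q=3 is in segment 2 (τ=1); S_2(τ)=-3506/953

y_0=-2 y_1=-3 y_2=0 y_3=-5 y_4=4 y_5=-4
S(3) = -3506/953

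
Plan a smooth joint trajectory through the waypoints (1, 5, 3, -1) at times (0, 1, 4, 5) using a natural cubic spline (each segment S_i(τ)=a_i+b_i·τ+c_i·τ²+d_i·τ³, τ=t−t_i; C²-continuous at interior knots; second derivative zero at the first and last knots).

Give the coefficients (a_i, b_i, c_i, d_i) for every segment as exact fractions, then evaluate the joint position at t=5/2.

Δ: Δ0=4, Δ1=-2/3, Δ2=-4
row 1: diag=8, rhs=-28; c'=3/8, d'=-7/2
row 2: denom=8−3·3/8=55/8; d'=(-20−3·-7/2)/(55/8)=-76/55
back: M2=-76/55
back: M1=-7/2−3/8·-76/55=-164/55
M: M0=0, M1=-164/55, M2=-76/55, M3=0
seg 0: a=1, c=M0/2=0, d=(M1−M0)/(6·1)=-82/165, b=Δ0−h0·(2M0+M1)/6=742/165
seg 1: a=5, c=M1/2=-82/55, d=(M2−M1)/(6·3)=4/45, b=Δ1−h1·(2M1+M2)/6=496/165
seg 2: a=3, c=M2/2=-38/55, d=(M3−M2)/(6·1)=38/165, b=Δ2−h2·(2M2+M3)/6=-584/165
t_q=5/2 → seg 1, τ=3/2; S=5+496/165·τ+-82/55·τ²+4/45·τ³=71/11

  seg 0: a=1 b=742/165 c=0 d=-82/165
  seg 1: a=5 b=496/165 c=-82/55 d=4/45
  seg 2: a=3 b=-584/165 c=-38/55 d=38/165
S(5/2) = 71/11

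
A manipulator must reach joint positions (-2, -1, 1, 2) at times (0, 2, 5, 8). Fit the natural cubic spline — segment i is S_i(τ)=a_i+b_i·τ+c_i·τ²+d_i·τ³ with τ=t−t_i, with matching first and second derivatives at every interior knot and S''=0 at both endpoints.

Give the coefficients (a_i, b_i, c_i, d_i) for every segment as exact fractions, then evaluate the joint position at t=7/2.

Δ: Δ0=1/2, Δ1=2/3, Δ2=1/3
row 1: diag=10, rhs=1; c'=3/10, d'=1/10
row 2: denom=12−3·3/10=111/10; d'=(-2−3·1/10)/(111/10)=-23/111
back: M2=-23/111
back: M1=1/10−3/10·-23/111=6/37
M: M0=0, M1=6/37, M2=-23/111, M3=0
seg 0: a=-2, c=M0/2=0, d=(M1−M0)/(6·2)=1/74, b=Δ0−h0·(2M0+M1)/6=33/74
seg 1: a=-1, c=M1/2=3/37, d=(M2−M1)/(6·3)=-41/1998, b=Δ1−h1·(2M1+M2)/6=45/74
seg 2: a=1, c=M2/2=-23/222, d=(M3−M2)/(6·3)=23/1998, b=Δ2−h2·(2M2+M3)/6=20/37
t_q=7/2 → seg 1, τ=3/2; S=-1+45/74·τ+3/37·τ²+-41/1998·τ³=15/592

  seg 0: a=-2 b=33/74 c=0 d=1/74
  seg 1: a=-1 b=45/74 c=3/37 d=-41/1998
  seg 2: a=1 b=20/37 c=-23/222 d=23/1998
S(7/2) = 15/592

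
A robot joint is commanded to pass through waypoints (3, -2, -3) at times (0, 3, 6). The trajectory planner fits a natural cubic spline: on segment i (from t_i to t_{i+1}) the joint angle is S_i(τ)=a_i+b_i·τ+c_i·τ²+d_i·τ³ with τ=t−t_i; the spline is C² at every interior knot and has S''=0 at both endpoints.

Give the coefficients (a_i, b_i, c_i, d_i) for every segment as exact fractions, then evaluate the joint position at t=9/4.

Δ: Δ0=-5/3, Δ1=-1/3
row 1: diag=12, rhs=8; c'=1/4, d'=2/3
back: M1=2/3
M: M0=0, M1=2/3, M2=0
seg 0: a=3, c=M0/2=0, d=(M1−M0)/(6·3)=1/27, b=Δ0−h0·(2M0+M1)/6=-2
seg 1: a=-2, c=M1/2=1/3, d=(M2−M1)/(6·3)=-1/27, b=Δ1−h1·(2M1+M2)/6=-1
t_q=9/4 → seg 0, τ=9/4; S=3+-2·τ+0·τ²+1/27·τ³=-69/64

  seg 0: a=3 b=-2 c=0 d=1/27
  seg 1: a=-2 b=-1 c=1/3 d=-1/27
S(9/4) = -69/64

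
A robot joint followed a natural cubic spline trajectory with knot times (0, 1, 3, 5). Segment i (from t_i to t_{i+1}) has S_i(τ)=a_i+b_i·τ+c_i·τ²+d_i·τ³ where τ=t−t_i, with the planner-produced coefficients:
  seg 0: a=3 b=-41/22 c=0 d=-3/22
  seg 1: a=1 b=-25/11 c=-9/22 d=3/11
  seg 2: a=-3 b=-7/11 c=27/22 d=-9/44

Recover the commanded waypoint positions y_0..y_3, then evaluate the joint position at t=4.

y_0=3 y_1=1 y_2=-3 y_3=-1
S(4) = -115/44

y_0 = S_0(0) = a_0 = 3
y_1 = S_1(0) = a_1 = 1
y_2 = S_2(0) = a_2 = -3
y_3 = S_2(2) = -1
t_q=4 is in segment 2 (τ=1); S_2(τ)=-115/44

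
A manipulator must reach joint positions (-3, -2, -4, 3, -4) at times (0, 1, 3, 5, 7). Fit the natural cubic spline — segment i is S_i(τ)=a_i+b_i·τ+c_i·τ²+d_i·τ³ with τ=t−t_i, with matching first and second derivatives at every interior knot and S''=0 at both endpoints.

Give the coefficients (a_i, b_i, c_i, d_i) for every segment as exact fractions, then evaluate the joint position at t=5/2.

Δ: Δ0=1, Δ1=-1, Δ2=7/2, Δ3=-7/2
row 1: diag=6, rhs=-12; c'=1/3, d'=-2
row 2: denom=8−2·1/3=22/3; d'=(27−2·-2)/(22/3)=93/22
row 3: denom=8−2·3/11=82/11; d'=(-42−2·93/22)/(82/11)=-555/82
back: M3=-555/82
back: M2=93/22−3/11·-555/82=249/41
back: M1=-2−1/3·249/41=-165/41
M: M0=0, M1=-165/41, M2=249/41, M3=-555/82, M4=0
seg 0: a=-3, c=M0/2=0, d=(M1−M0)/(6·1)=-55/82, b=Δ0−h0·(2M0+M1)/6=137/82
seg 1: a=-2, c=M1/2=-165/82, d=(M2−M1)/(6·2)=69/82, b=Δ1−h1·(2M1+M2)/6=-14/41
seg 2: a=-4, c=M2/2=249/82, d=(M3−M2)/(6·2)=-351/328, b=Δ2−h2·(2M2+M3)/6=70/41
seg 3: a=3, c=M3/2=-555/164, d=(M4−M3)/(6·2)=185/328, b=Δ3−h3·(2M3+M4)/6=83/82
t_q=5/2 → seg 1, τ=3/2; S=-2+-14/41·τ+-165/82·τ²+69/82·τ³=-2755/656

  seg 0: a=-3 b=137/82 c=0 d=-55/82
  seg 1: a=-2 b=-14/41 c=-165/82 d=69/82
  seg 2: a=-4 b=70/41 c=249/82 d=-351/328
  seg 3: a=3 b=83/82 c=-555/164 d=185/328
S(5/2) = -2755/656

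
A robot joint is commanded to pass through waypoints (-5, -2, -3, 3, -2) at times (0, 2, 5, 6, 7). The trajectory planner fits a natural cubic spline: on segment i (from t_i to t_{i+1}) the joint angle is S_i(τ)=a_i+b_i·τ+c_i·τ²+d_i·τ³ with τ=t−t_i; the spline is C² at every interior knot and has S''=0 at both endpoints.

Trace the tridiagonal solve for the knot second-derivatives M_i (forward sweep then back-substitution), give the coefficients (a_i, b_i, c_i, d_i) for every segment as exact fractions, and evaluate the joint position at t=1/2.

Δ: Δ0=3/2, Δ1=-1/3, Δ2=6, Δ3=-5
row 1: diag=10, rhs=-11; c'=3/10, d'=-11/10
row 2: denom=8−3·3/10=71/10; d'=(38−3·-11/10)/(71/10)=413/71
row 3: denom=4−1·10/71=274/71; d'=(-66−1·413/71)/(274/71)=-5099/274
back: M3=-5099/274
back: M2=413/71−10/71·-5099/274=1156/137
back: M1=-11/10−3/10·1156/137=-995/274
M: M0=0, M1=-995/274, M2=1156/137, M3=-5099/274, M4=0
seg 0: a=-5, c=M0/2=0, d=(M1−M0)/(6·2)=-995/3288, b=Δ0−h0·(2M0+M1)/6=1114/411
seg 1: a=-2, c=M1/2=-995/548, d=(M2−M1)/(6·3)=3307/4932, b=Δ1−h1·(2M1+M2)/6=-757/822
seg 2: a=-3, c=M2/2=578/137, d=(M3−M2)/(6·1)=-7411/1644, b=Δ2−h2·(2M2+M3)/6=10339/1644
seg 3: a=3, c=M3/2=-5099/548, d=(M4−M3)/(6·1)=5099/1644, b=Δ3−h3·(2M3+M4)/6=989/822
t_q=1/2 → seg 0, τ=1/2; S=-5+1114/411·τ+0·τ²+-995/3288·τ³=-32289/8768

  seg 0: a=-5 b=1114/411 c=0 d=-995/3288
  seg 1: a=-2 b=-757/822 c=-995/548 d=3307/4932
  seg 2: a=-3 b=10339/1644 c=578/137 d=-7411/1644
  seg 3: a=3 b=989/822 c=-5099/548 d=5099/1644
S(1/2) = -32289/8768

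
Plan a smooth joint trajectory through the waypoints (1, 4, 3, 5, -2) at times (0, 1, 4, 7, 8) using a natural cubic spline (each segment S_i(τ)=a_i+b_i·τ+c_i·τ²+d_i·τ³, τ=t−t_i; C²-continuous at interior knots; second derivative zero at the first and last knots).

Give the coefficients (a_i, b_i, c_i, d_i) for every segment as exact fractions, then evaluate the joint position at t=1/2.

  seg 0: a=1 b=2255/624 c=0 d=-383/624
  seg 1: a=4 b=553/312 c=-383/208 d=79/208
  seg 2: a=3 b=47/48 c=41/26 d=-1049/1872
  seg 3: a=5 b=-1463/312 c=-721/208 d=721/624
S(1/2) = 4543/1664

Δ: Δ0=3, Δ1=-1/3, Δ2=2/3, Δ3=-7
row 1: diag=8, rhs=-20; c'=3/8, d'=-5/2
row 2: denom=12−3·3/8=87/8; d'=(6−3·-5/2)/(87/8)=36/29
row 3: denom=8−3·8/29=208/29; d'=(-46−3·36/29)/(208/29)=-721/104
back: M3=-721/104
back: M2=36/29−8/29·-721/104=41/13
back: M1=-5/2−3/8·41/13=-383/104
M: M0=0, M1=-383/104, M2=41/13, M3=-721/104, M4=0
seg 0: a=1, c=M0/2=0, d=(M1−M0)/(6·1)=-383/624, b=Δ0−h0·(2M0+M1)/6=2255/624
seg 1: a=4, c=M1/2=-383/208, d=(M2−M1)/(6·3)=79/208, b=Δ1−h1·(2M1+M2)/6=553/312
seg 2: a=3, c=M2/2=41/26, d=(M3−M2)/(6·3)=-1049/1872, b=Δ2−h2·(2M2+M3)/6=47/48
seg 3: a=5, c=M3/2=-721/208, d=(M4−M3)/(6·1)=721/624, b=Δ3−h3·(2M3+M4)/6=-1463/312
t_q=1/2 → seg 0, τ=1/2; S=1+2255/624·τ+0·τ²+-383/624·τ³=4543/1664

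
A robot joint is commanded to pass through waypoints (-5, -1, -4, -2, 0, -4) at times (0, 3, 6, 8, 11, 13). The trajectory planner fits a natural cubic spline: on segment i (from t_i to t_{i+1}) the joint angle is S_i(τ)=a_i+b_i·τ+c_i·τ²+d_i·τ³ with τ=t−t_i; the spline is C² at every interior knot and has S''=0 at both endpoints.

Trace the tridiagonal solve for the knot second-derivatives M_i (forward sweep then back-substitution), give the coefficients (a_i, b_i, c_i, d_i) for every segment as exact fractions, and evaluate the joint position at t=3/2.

  seg 0: a=-5 b=6824/3207 c=0 d=-2548/28863
  seg 1: a=-1 b=-820/3207 c=-2548/3207 d=5257/28863
  seg 2: a=-4 b=-337/3207 c=903/1069 d=-937/6414
  seg 3: a=-2 b=4877/3207 c=-34/1069 d=-811/9621
  seg 4: a=0 b=-3034/3207 c=-845/1069 d=845/6414
S(3/2) = -4503/2138

Δ: Δ0=4/3, Δ1=-1, Δ2=1, Δ3=2/3, Δ4=-2
row 1: diag=12, rhs=-14; c'=1/4, d'=-7/6
row 2: denom=10−3·1/4=37/4; d'=(12−3·-7/6)/(37/4)=62/37
row 3: denom=10−2·8/37=354/37; d'=(-2−2·62/37)/(354/37)=-33/59
row 4: denom=10−3·37/118=1069/118; d'=(-16−3·-33/59)/(1069/118)=-1690/1069
back: M4=-1690/1069
back: M3=-33/59−37/118·-1690/1069=-68/1069
back: M2=62/37−8/37·-68/1069=1806/1069
back: M1=-7/6−1/4·1806/1069=-5096/3207
M: M0=0, M1=-5096/3207, M2=1806/1069, M3=-68/1069, M4=-1690/1069, M5=0
seg 0: a=-5, c=M0/2=0, d=(M1−M0)/(6·3)=-2548/28863, b=Δ0−h0·(2M0+M1)/6=6824/3207
seg 1: a=-1, c=M1/2=-2548/3207, d=(M2−M1)/(6·3)=5257/28863, b=Δ1−h1·(2M1+M2)/6=-820/3207
seg 2: a=-4, c=M2/2=903/1069, d=(M3−M2)/(6·2)=-937/6414, b=Δ2−h2·(2M2+M3)/6=-337/3207
seg 3: a=-2, c=M3/2=-34/1069, d=(M4−M3)/(6·3)=-811/9621, b=Δ3−h3·(2M3+M4)/6=4877/3207
seg 4: a=0, c=M4/2=-845/1069, d=(M5−M4)/(6·2)=845/6414, b=Δ4−h4·(2M4+M5)/6=-3034/3207
t_q=3/2 → seg 0, τ=3/2; S=-5+6824/3207·τ+0·τ²+-2548/28863·τ³=-4503/2138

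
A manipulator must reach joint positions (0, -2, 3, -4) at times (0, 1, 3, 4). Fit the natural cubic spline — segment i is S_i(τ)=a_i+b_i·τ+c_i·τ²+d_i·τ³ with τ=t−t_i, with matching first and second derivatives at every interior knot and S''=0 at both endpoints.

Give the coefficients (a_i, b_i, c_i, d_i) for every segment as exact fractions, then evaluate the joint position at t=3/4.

Δ: Δ0=-2, Δ1=5/2, Δ2=-7
row 1: diag=6, rhs=27; c'=1/3, d'=9/2
row 2: denom=6−2·1/3=16/3; d'=(-57−2·9/2)/(16/3)=-99/8
back: M2=-99/8
back: M1=9/2−1/3·-99/8=69/8
M: M0=0, M1=69/8, M2=-99/8, M3=0
seg 0: a=0, c=M0/2=0, d=(M1−M0)/(6·1)=23/16, b=Δ0−h0·(2M0+M1)/6=-55/16
seg 1: a=-2, c=M1/2=69/16, d=(M2−M1)/(6·2)=-7/4, b=Δ1−h1·(2M1+M2)/6=7/8
seg 2: a=3, c=M2/2=-99/16, d=(M3−M2)/(6·1)=33/16, b=Δ2−h2·(2M2+M3)/6=-23/8
t_q=3/4 → seg 0, τ=3/4; S=0+-55/16·τ+0·τ²+23/16·τ³=-2019/1024

  seg 0: a=0 b=-55/16 c=0 d=23/16
  seg 1: a=-2 b=7/8 c=69/16 d=-7/4
  seg 2: a=3 b=-23/8 c=-99/16 d=33/16
S(3/4) = -2019/1024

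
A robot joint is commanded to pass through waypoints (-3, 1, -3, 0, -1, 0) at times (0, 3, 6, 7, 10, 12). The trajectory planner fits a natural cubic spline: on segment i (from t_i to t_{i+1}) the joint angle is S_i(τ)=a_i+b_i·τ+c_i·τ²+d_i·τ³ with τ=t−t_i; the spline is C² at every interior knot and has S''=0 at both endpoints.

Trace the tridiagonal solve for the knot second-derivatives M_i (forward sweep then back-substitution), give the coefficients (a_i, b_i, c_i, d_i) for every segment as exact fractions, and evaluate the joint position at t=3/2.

  seg 0: a=-3 b=10421/4038 c=0 d=-1679/12114
  seg 1: a=1 b=-2345/2019 c=-1679/1346 d=14417/36342
  seg 2: a=-3 b=8339/4038 c=4690/2019 d=-5605/4038
  seg 3: a=0 b=1714/673 c=-7435/4038 d=10675/36342
  seg 4: a=-1 b=-767/1346 c=540/673 d=-90/673
S(3/2) = 4343/10768

Δ: Δ0=4/3, Δ1=-4/3, Δ2=3, Δ3=-1/3, Δ4=1/2
row 1: diag=12, rhs=-16; c'=1/4, d'=-4/3
row 2: denom=8−3·1/4=29/4; d'=(26−3·-4/3)/(29/4)=120/29
row 3: denom=8−1·4/29=228/29; d'=(-20−1·120/29)/(228/29)=-175/57
row 4: denom=10−3·29/76=673/76; d'=(5−3·-175/57)/(673/76)=1080/673
back: M4=1080/673
back: M3=-175/57−29/76·1080/673=-7435/2019
back: M2=120/29−4/29·-7435/2019=9380/2019
back: M1=-4/3−1/4·9380/2019=-1679/673
M: M0=0, M1=-1679/673, M2=9380/2019, M3=-7435/2019, M4=1080/673, M5=0
seg 0: a=-3, c=M0/2=0, d=(M1−M0)/(6·3)=-1679/12114, b=Δ0−h0·(2M0+M1)/6=10421/4038
seg 1: a=1, c=M1/2=-1679/1346, d=(M2−M1)/(6·3)=14417/36342, b=Δ1−h1·(2M1+M2)/6=-2345/2019
seg 2: a=-3, c=M2/2=4690/2019, d=(M3−M2)/(6·1)=-5605/4038, b=Δ2−h2·(2M2+M3)/6=8339/4038
seg 3: a=0, c=M3/2=-7435/4038, d=(M4−M3)/(6·3)=10675/36342, b=Δ3−h3·(2M3+M4)/6=1714/673
seg 4: a=-1, c=M4/2=540/673, d=(M5−M4)/(6·2)=-90/673, b=Δ4−h4·(2M4+M5)/6=-767/1346
t_q=3/2 → seg 0, τ=3/2; S=-3+10421/4038·τ+0·τ²+-1679/12114·τ³=4343/10768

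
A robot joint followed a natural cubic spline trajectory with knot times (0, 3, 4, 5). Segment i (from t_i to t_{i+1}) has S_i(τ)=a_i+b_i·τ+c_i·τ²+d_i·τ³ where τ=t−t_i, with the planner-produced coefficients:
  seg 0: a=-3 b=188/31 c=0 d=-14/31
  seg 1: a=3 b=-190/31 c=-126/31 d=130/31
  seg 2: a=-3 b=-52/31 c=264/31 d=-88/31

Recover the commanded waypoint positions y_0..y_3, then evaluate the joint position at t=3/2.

y_0 = S_0(0) = a_0 = -3
y_1 = S_1(0) = a_1 = 3
y_2 = S_2(0) = a_2 = -3
y_3 = S_2(1) = 1
t_q=3/2 is in segment 0 (τ=3/2); S_0(τ)=567/124

y_0=-3 y_1=3 y_2=-3 y_3=1
S(3/2) = 567/124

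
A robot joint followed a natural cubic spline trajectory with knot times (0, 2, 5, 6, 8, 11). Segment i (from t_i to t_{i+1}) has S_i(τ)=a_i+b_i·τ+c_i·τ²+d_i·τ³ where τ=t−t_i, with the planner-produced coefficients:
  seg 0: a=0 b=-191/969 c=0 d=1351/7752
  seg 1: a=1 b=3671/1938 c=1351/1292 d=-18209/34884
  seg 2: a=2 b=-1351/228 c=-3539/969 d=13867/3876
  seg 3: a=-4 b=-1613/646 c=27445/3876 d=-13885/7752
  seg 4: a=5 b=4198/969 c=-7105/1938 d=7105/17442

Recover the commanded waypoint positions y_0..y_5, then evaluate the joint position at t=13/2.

y_0=0 y_1=1 y_2=2 y_3=-4 y_4=5 y_5=-4
S(13/2) = -76531/20672

y_0 = S_0(0) = a_0 = 0
y_1 = S_1(0) = a_1 = 1
y_2 = S_2(0) = a_2 = 2
y_3 = S_3(0) = a_3 = -4
y_4 = S_4(0) = a_4 = 5
y_5 = S_4(3) = -4
t_q=13/2 is in segment 3 (τ=1/2); S_3(τ)=-76531/20672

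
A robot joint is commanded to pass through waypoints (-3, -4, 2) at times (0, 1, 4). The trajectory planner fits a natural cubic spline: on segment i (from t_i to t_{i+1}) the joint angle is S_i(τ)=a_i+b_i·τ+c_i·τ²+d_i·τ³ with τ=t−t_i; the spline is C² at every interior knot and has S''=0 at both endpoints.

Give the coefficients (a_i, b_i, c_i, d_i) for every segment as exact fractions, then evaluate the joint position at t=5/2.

  seg 0: a=-3 b=-11/8 c=0 d=3/8
  seg 1: a=-4 b=-1/4 c=9/8 d=-1/8
S(5/2) = -145/64

Δ: Δ0=-1, Δ1=2
row 1: diag=8, rhs=18; c'=3/8, d'=9/4
back: M1=9/4
M: M0=0, M1=9/4, M2=0
seg 0: a=-3, c=M0/2=0, d=(M1−M0)/(6·1)=3/8, b=Δ0−h0·(2M0+M1)/6=-11/8
seg 1: a=-4, c=M1/2=9/8, d=(M2−M1)/(6·3)=-1/8, b=Δ1−h1·(2M1+M2)/6=-1/4
t_q=5/2 → seg 1, τ=3/2; S=-4+-1/4·τ+9/8·τ²+-1/8·τ³=-145/64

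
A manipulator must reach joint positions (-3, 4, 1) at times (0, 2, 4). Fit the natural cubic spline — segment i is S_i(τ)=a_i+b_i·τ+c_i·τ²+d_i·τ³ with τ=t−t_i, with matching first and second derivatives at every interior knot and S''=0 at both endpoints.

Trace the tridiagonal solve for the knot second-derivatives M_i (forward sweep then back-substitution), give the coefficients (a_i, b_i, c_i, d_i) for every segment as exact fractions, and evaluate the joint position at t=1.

Δ: Δ0=7/2, Δ1=-3/2
row 1: diag=8, rhs=-30; c'=1/4, d'=-15/4
back: M1=-15/4
M: M0=0, M1=-15/4, M2=0
seg 0: a=-3, c=M0/2=0, d=(M1−M0)/(6·2)=-5/16, b=Δ0−h0·(2M0+M1)/6=19/4
seg 1: a=4, c=M1/2=-15/8, d=(M2−M1)/(6·2)=5/16, b=Δ1−h1·(2M1+M2)/6=1
t_q=1 → seg 0, τ=1; S=-3+19/4·τ+0·τ²+-5/16·τ³=23/16

  seg 0: a=-3 b=19/4 c=0 d=-5/16
  seg 1: a=4 b=1 c=-15/8 d=5/16
S(1) = 23/16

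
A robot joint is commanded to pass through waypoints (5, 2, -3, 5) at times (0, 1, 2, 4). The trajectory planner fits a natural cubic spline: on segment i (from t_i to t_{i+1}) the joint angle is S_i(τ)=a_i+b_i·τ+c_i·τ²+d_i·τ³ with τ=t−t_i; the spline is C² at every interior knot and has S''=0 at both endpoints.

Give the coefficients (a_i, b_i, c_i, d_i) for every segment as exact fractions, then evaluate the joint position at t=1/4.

Δ: Δ0=-3, Δ1=-5, Δ2=4
row 1: diag=4, rhs=-12; c'=1/4, d'=-3
row 2: denom=6−1·1/4=23/4; d'=(54−1·-3)/(23/4)=228/23
back: M2=228/23
back: M1=-3−1/4·228/23=-126/23
M: M0=0, M1=-126/23, M2=228/23, M3=0
seg 0: a=5, c=M0/2=0, d=(M1−M0)/(6·1)=-21/23, b=Δ0−h0·(2M0+M1)/6=-48/23
seg 1: a=2, c=M1/2=-63/23, d=(M2−M1)/(6·1)=59/23, b=Δ1−h1·(2M1+M2)/6=-111/23
seg 2: a=-3, c=M2/2=114/23, d=(M3−M2)/(6·2)=-19/23, b=Δ2−h2·(2M2+M3)/6=-60/23
t_q=1/4 → seg 0, τ=1/4; S=5+-48/23·τ+0·τ²+-21/23·τ³=6571/1472

  seg 0: a=5 b=-48/23 c=0 d=-21/23
  seg 1: a=2 b=-111/23 c=-63/23 d=59/23
  seg 2: a=-3 b=-60/23 c=114/23 d=-19/23
S(1/4) = 6571/1472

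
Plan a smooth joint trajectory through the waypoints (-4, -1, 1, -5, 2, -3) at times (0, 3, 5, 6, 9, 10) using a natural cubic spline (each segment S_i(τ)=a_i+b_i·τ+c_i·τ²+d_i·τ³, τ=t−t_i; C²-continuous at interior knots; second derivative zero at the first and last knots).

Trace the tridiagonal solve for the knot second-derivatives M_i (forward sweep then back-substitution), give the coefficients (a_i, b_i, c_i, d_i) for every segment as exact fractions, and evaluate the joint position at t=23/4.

  seg 0: a=-4 b=79/1500 c=0 d=1421/13500
  seg 1: a=-1 b=2171/750 c=1421/1500 d=-1421/1500
  seg 2: a=1 b=-1171/250 c=-1421/300 d=5131/1500
  seg 3: a=-5 b=-5843/1500 c=2072/375 d=-15521/13500
  seg 4: a=2 b=-1339/750 c=-2411/500 d=2411/1500
S(23/4) = -119497/32000

Δ: Δ0=1, Δ1=1, Δ2=-6, Δ3=7/3, Δ4=-5
row 1: diag=10, rhs=0; c'=1/5, d'=0
row 2: denom=6−2·1/5=28/5; d'=(-42−2·0)/(28/5)=-15/2
row 3: denom=8−1·5/28=219/28; d'=(50−1·-15/2)/(219/28)=1610/219
row 4: denom=8−3·28/73=500/73; d'=(-44−3·1610/219)/(500/73)=-2411/250
back: M4=-2411/250
back: M3=1610/219−28/73·-2411/250=4144/375
back: M2=-15/2−5/28·4144/375=-1421/150
back: M1=0−1/5·-1421/150=1421/750
M: M0=0, M1=1421/750, M2=-1421/150, M3=4144/375, M4=-2411/250, M5=0
seg 0: a=-4, c=M0/2=0, d=(M1−M0)/(6·3)=1421/13500, b=Δ0−h0·(2M0+M1)/6=79/1500
seg 1: a=-1, c=M1/2=1421/1500, d=(M2−M1)/(6·2)=-1421/1500, b=Δ1−h1·(2M1+M2)/6=2171/750
seg 2: a=1, c=M2/2=-1421/300, d=(M3−M2)/(6·1)=5131/1500, b=Δ2−h2·(2M2+M3)/6=-1171/250
seg 3: a=-5, c=M3/2=2072/375, d=(M4−M3)/(6·3)=-15521/13500, b=Δ3−h3·(2M3+M4)/6=-5843/1500
seg 4: a=2, c=M4/2=-2411/500, d=(M5−M4)/(6·1)=2411/1500, b=Δ4−h4·(2M4+M5)/6=-1339/750
t_q=23/4 → seg 2, τ=3/4; S=1+-1171/250·τ+-1421/300·τ²+5131/1500·τ³=-119497/32000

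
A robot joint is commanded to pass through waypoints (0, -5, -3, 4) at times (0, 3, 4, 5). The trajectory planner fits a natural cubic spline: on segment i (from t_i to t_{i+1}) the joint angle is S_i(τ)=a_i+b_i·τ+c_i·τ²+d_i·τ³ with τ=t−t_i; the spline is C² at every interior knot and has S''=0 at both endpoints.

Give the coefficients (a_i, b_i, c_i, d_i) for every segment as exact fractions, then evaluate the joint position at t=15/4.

  seg 0: a=0 b=-242/93 c=0 d=29/279
  seg 1: a=-5 b=19/93 c=29/31 d=80/93
  seg 2: a=-3 b=433/93 c=109/31 d=-109/93
S(15/4) = -1963/496

Δ: Δ0=-5/3, Δ1=2, Δ2=7
row 1: diag=8, rhs=22; c'=1/8, d'=11/4
row 2: denom=4−1·1/8=31/8; d'=(30−1·11/4)/(31/8)=218/31
back: M2=218/31
back: M1=11/4−1/8·218/31=58/31
M: M0=0, M1=58/31, M2=218/31, M3=0
seg 0: a=0, c=M0/2=0, d=(M1−M0)/(6·3)=29/279, b=Δ0−h0·(2M0+M1)/6=-242/93
seg 1: a=-5, c=M1/2=29/31, d=(M2−M1)/(6·1)=80/93, b=Δ1−h1·(2M1+M2)/6=19/93
seg 2: a=-3, c=M2/2=109/31, d=(M3−M2)/(6·1)=-109/93, b=Δ2−h2·(2M2+M3)/6=433/93
t_q=15/4 → seg 1, τ=3/4; S=-5+19/93·τ+29/31·τ²+80/93·τ³=-1963/496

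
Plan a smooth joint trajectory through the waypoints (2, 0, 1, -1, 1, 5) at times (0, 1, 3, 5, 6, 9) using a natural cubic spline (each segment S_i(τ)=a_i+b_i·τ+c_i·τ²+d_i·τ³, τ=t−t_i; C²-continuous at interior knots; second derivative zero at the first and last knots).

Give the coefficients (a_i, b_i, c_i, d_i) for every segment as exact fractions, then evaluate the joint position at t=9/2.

Δ: Δ0=-2, Δ1=1/2, Δ2=-1, Δ3=2, Δ4=4/3
row 1: diag=6, rhs=15; c'=1/3, d'=5/2
row 2: denom=8−2·1/3=22/3; d'=(-9−2·5/2)/(22/3)=-21/11
row 3: denom=6−2·3/11=60/11; d'=(18−2·-21/11)/(60/11)=4
row 4: denom=8−1·11/60=469/60; d'=(-4−1·4)/(469/60)=-480/469
back: M4=-480/469
back: M3=4−11/60·-480/469=1964/469
back: M2=-21/11−3/11·1964/469=-1431/469
back: M1=5/2−1/3·-1431/469=3299/938
M: M0=0, M1=3299/938, M2=-1431/469, M3=1964/469, M4=-480/469, M5=0
seg 0: a=2, c=M0/2=0, d=(M1−M0)/(6·1)=3299/5628, b=Δ0−h0·(2M0+M1)/6=-14555/5628
seg 1: a=0, c=M1/2=3299/1876, d=(M2−M1)/(6·2)=-6161/11256, b=Δ1−h1·(2M1+M2)/6=-2329/2814
seg 2: a=1, c=M2/2=-1431/938, d=(M3−M2)/(6·2)=485/804, b=Δ2−h2·(2M2+M3)/6=-509/1407
seg 3: a=-1, c=M3/2=982/469, d=(M4−M3)/(6·1)=-1222/1407, b=Δ3−h3·(2M3+M4)/6=1090/1407
seg 4: a=1, c=M4/2=-240/469, d=(M5−M4)/(6·3)=80/1407, b=Δ4−h4·(2M4+M5)/6=3316/1407
t_q=9/2 → seg 2, τ=3/2; S=1+-509/1407·τ+-1431/938·τ²+485/804·τ³=-14097/15008

  seg 0: a=2 b=-14555/5628 c=0 d=3299/5628
  seg 1: a=0 b=-2329/2814 c=3299/1876 d=-6161/11256
  seg 2: a=1 b=-509/1407 c=-1431/938 d=485/804
  seg 3: a=-1 b=1090/1407 c=982/469 d=-1222/1407
  seg 4: a=1 b=3316/1407 c=-240/469 d=80/1407
S(9/2) = -14097/15008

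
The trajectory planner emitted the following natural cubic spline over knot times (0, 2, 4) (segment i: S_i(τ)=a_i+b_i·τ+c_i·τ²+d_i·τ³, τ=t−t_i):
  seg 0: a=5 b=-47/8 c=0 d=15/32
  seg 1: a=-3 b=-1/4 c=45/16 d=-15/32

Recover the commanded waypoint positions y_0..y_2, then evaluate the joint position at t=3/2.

y_0 = S_0(0) = a_0 = 5
y_1 = S_1(0) = a_1 = -3
y_2 = S_1(2) = 4
t_q=3/2 is in segment 0 (τ=3/2); S_0(τ)=-571/256

y_0=5 y_1=-3 y_2=4
S(3/2) = -571/256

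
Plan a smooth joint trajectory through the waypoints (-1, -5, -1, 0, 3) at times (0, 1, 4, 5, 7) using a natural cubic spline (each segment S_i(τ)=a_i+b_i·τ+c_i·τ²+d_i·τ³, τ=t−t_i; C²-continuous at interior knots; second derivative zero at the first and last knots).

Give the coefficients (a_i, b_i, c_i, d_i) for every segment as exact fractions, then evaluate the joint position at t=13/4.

  seg 0: a=-1 b=-9277/1932 c=0 d=1549/1932
  seg 1: a=-5 b=-2315/966 c=1549/644 d=-2245/5796
  seg 2: a=-1 b=3047/1932 c=-174/161 d=139/276
  seg 3: a=0 b=895/966 c=277/644 d=-277/3864
S(13/4) = -108289/41216

Δ: Δ0=-4, Δ1=4/3, Δ2=1, Δ3=3/2
row 1: diag=8, rhs=32; c'=3/8, d'=4
row 2: denom=8−3·3/8=55/8; d'=(-2−3·4)/(55/8)=-112/55
row 3: denom=6−1·8/55=322/55; d'=(3−1·-112/55)/(322/55)=277/322
back: M3=277/322
back: M2=-112/55−8/55·277/322=-348/161
back: M1=4−3/8·-348/161=1549/322
M: M0=0, M1=1549/322, M2=-348/161, M3=277/322, M4=0
seg 0: a=-1, c=M0/2=0, d=(M1−M0)/(6·1)=1549/1932, b=Δ0−h0·(2M0+M1)/6=-9277/1932
seg 1: a=-5, c=M1/2=1549/644, d=(M2−M1)/(6·3)=-2245/5796, b=Δ1−h1·(2M1+M2)/6=-2315/966
seg 2: a=-1, c=M2/2=-174/161, d=(M3−M2)/(6·1)=139/276, b=Δ2−h2·(2M2+M3)/6=3047/1932
seg 3: a=0, c=M3/2=277/644, d=(M4−M3)/(6·2)=-277/3864, b=Δ3−h3·(2M3+M4)/6=895/966
t_q=13/4 → seg 1, τ=9/4; S=-5+-2315/966·τ+1549/644·τ²+-2245/5796·τ³=-108289/41216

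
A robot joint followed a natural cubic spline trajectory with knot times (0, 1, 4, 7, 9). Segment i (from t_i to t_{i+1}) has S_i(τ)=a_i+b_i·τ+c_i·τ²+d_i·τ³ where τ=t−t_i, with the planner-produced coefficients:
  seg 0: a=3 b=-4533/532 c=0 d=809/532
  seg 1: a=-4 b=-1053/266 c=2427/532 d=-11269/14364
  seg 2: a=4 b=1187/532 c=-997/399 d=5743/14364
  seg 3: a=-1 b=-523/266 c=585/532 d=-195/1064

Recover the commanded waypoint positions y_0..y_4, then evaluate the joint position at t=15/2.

y_0=3 y_1=-4 y_2=4 y_3=-1 y_4=-2
S(15/2) = -2105/1216

y_0 = S_0(0) = a_0 = 3
y_1 = S_1(0) = a_1 = -4
y_2 = S_2(0) = a_2 = 4
y_3 = S_3(0) = a_3 = -1
y_4 = S_3(2) = -2
t_q=15/2 is in segment 3 (τ=1/2); S_3(τ)=-2105/1216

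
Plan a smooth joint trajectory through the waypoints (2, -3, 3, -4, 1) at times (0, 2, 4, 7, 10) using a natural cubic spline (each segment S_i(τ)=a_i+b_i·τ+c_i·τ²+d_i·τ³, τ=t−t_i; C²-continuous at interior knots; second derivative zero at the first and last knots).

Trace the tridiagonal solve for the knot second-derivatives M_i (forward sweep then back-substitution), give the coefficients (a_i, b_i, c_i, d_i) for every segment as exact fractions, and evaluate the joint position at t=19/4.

  seg 0: a=2 b=-725/168 c=0 d=305/672
  seg 1: a=-3 b=95/84 c=305/112 d=-601/672
  seg 2: a=3 b=31/24 c=-37/14 d=241/504
  seg 3: a=-4 b=-139/84 c=93/56 d=-31/168
S(19/4) = 9619/3584

Δ: Δ0=-5/2, Δ1=3, Δ2=-7/3, Δ3=5/3
row 1: diag=8, rhs=33; c'=1/4, d'=33/8
row 2: denom=10−2·1/4=19/2; d'=(-32−2·33/8)/(19/2)=-161/38
row 3: denom=12−3·6/19=210/19; d'=(24−3·-161/38)/(210/19)=93/28
back: M3=93/28
back: M2=-161/38−6/19·93/28=-37/7
back: M1=33/8−1/4·-37/7=305/56
M: M0=0, M1=305/56, M2=-37/7, M3=93/28, M4=0
seg 0: a=2, c=M0/2=0, d=(M1−M0)/(6·2)=305/672, b=Δ0−h0·(2M0+M1)/6=-725/168
seg 1: a=-3, c=M1/2=305/112, d=(M2−M1)/(6·2)=-601/672, b=Δ1−h1·(2M1+M2)/6=95/84
seg 2: a=3, c=M2/2=-37/14, d=(M3−M2)/(6·3)=241/504, b=Δ2−h2·(2M2+M3)/6=31/24
seg 3: a=-4, c=M3/2=93/56, d=(M4−M3)/(6·3)=-31/168, b=Δ3−h3·(2M3+M4)/6=-139/84
t_q=19/4 → seg 2, τ=3/4; S=3+31/24·τ+-37/14·τ²+241/504·τ³=9619/3584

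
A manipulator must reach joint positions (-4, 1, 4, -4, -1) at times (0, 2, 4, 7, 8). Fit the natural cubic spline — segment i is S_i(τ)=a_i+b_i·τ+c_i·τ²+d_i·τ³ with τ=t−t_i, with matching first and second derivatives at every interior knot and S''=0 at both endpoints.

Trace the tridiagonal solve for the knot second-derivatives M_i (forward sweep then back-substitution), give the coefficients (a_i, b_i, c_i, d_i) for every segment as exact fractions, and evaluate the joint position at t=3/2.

  seg 0: a=-4 b=1921/804 c=0 d=89/3216
  seg 1: a=1 b=547/201 c=89/536 d=-1249/3216
  seg 2: a=4 b=-1025/804 c=-145/67 d=1367/2412
  seg 3: a=-4 b=419/402 c=787/268 d=-787/804
S(3/2) = -2767/8576

Δ: Δ0=5/2, Δ1=3/2, Δ2=-8/3, Δ3=3
row 1: diag=8, rhs=-6; c'=1/4, d'=-3/4
row 2: denom=10−2·1/4=19/2; d'=(-25−2·-3/4)/(19/2)=-47/19
row 3: denom=8−3·6/19=134/19; d'=(34−3·-47/19)/(134/19)=787/134
back: M3=787/134
back: M2=-47/19−6/19·787/134=-290/67
back: M1=-3/4−1/4·-290/67=89/268
M: M0=0, M1=89/268, M2=-290/67, M3=787/134, M4=0
seg 0: a=-4, c=M0/2=0, d=(M1−M0)/(6·2)=89/3216, b=Δ0−h0·(2M0+M1)/6=1921/804
seg 1: a=1, c=M1/2=89/536, d=(M2−M1)/(6·2)=-1249/3216, b=Δ1−h1·(2M1+M2)/6=547/201
seg 2: a=4, c=M2/2=-145/67, d=(M3−M2)/(6·3)=1367/2412, b=Δ2−h2·(2M2+M3)/6=-1025/804
seg 3: a=-4, c=M3/2=787/268, d=(M4−M3)/(6·1)=-787/804, b=Δ3−h3·(2M3+M4)/6=419/402
t_q=3/2 → seg 0, τ=3/2; S=-4+1921/804·τ+0·τ²+89/3216·τ³=-2767/8576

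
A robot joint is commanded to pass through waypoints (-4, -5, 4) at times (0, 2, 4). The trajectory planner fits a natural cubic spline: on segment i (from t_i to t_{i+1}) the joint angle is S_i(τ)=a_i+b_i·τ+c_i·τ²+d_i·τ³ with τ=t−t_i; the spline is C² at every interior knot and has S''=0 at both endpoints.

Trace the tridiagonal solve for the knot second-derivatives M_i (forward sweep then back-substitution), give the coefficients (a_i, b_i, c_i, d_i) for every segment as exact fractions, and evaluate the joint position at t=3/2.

Δ: Δ0=-1/2, Δ1=9/2
row 1: diag=8, rhs=30; c'=1/4, d'=15/4
back: M1=15/4
M: M0=0, M1=15/4, M2=0
seg 0: a=-4, c=M0/2=0, d=(M1−M0)/(6·2)=5/16, b=Δ0−h0·(2M0+M1)/6=-7/4
seg 1: a=-5, c=M1/2=15/8, d=(M2−M1)/(6·2)=-5/16, b=Δ1−h1·(2M1+M2)/6=2
t_q=3/2 → seg 0, τ=3/2; S=-4+-7/4·τ+0·τ²+5/16·τ³=-713/128

  seg 0: a=-4 b=-7/4 c=0 d=5/16
  seg 1: a=-5 b=2 c=15/8 d=-5/16
S(3/2) = -713/128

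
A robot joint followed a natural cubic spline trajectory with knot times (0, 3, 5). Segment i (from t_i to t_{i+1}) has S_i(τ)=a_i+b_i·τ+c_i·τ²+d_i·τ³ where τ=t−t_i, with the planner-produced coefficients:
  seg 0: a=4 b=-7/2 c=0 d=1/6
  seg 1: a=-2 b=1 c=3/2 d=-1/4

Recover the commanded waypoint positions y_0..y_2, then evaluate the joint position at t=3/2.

y_0=4 y_1=-2 y_2=4
S(3/2) = -11/16

y_0 = S_0(0) = a_0 = 4
y_1 = S_1(0) = a_1 = -2
y_2 = S_1(2) = 4
t_q=3/2 is in segment 0 (τ=3/2); S_0(τ)=-11/16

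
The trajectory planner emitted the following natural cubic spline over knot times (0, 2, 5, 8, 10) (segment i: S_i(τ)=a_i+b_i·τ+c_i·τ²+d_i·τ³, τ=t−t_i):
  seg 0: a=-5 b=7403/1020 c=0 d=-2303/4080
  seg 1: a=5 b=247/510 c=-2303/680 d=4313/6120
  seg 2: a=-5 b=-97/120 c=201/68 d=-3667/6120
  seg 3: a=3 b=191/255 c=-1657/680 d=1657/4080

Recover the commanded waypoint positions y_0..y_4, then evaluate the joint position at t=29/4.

y_0 = S_0(0) = a_0 = -5
y_1 = S_1(0) = a_1 = 5
y_2 = S_2(0) = a_2 = -5
y_3 = S_3(0) = a_3 = 3
y_4 = S_3(2) = -2
t_q=29/4 is in segment 2 (τ=9/4); S_2(τ)=57461/43520

y_0=-5 y_1=5 y_2=-5 y_3=3 y_4=-2
S(29/4) = 57461/43520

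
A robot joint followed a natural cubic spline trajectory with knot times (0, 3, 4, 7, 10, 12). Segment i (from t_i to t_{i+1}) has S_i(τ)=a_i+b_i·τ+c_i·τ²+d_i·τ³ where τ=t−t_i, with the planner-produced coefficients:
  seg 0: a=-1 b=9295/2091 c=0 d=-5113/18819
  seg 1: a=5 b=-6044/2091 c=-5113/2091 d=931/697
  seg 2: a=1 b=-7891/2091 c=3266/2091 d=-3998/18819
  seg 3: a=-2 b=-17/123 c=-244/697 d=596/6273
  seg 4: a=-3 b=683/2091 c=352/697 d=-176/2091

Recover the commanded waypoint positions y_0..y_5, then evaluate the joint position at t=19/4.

y_0 = S_0(0) = a_0 = -1
y_1 = S_1(0) = a_1 = 5
y_2 = S_2(0) = a_2 = 1
y_3 = S_3(0) = a_3 = -2
y_4 = S_4(0) = a_4 = -3
y_5 = S_4(2) = -1
t_q=19/4 is in segment 2 (τ=3/4); S_2(τ)=-23227/22304

y_0=-1 y_1=5 y_2=1 y_3=-2 y_4=-3 y_5=-1
S(19/4) = -23227/22304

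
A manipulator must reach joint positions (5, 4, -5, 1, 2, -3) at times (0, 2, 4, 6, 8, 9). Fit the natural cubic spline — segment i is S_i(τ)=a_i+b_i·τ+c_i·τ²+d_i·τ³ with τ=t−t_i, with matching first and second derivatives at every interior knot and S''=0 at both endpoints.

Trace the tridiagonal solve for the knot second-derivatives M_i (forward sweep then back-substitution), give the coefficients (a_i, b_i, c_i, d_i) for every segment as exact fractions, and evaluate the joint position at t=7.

Δ: Δ0=-1/2, Δ1=-9/2, Δ2=3, Δ3=1/2, Δ4=-5
row 1: diag=8, rhs=-24; c'=1/4, d'=-3
row 2: denom=8−2·1/4=15/2; d'=(45−2·-3)/(15/2)=34/5
row 3: denom=8−2·4/15=112/15; d'=(-15−2·34/5)/(112/15)=-429/112
row 4: denom=6−2·15/56=153/28; d'=(-33−2·-429/112)/(153/28)=-473/102
back: M4=-473/102
back: M3=-429/112−15/56·-473/102=-44/17
back: M2=34/5−4/15·-44/17=382/51
back: M1=-3−1/4·382/51=-497/102
M: M0=0, M1=-497/102, M2=382/51, M3=-44/17, M4=-473/102, M5=0
seg 0: a=5, c=M0/2=0, d=(M1−M0)/(6·2)=-497/1224, b=Δ0−h0·(2M0+M1)/6=172/153
seg 1: a=4, c=M1/2=-497/204, d=(M2−M1)/(6·2)=1261/1224, b=Δ1−h1·(2M1+M2)/6=-1147/306
seg 2: a=-5, c=M2/2=191/51, d=(M3−M2)/(6·2)=-257/306, b=Δ2−h2·(2M2+M3)/6=-173/153
seg 3: a=1, c=M3/2=-22/17, d=(M4−M3)/(6·2)=-209/1224, b=Δ3−h3·(2M3+M4)/6=577/153
seg 4: a=2, c=M4/2=-473/204, d=(M5−M4)/(6·1)=473/612, b=Δ4−h4·(2M4+M5)/6=-1057/306
t_q=7 → seg 3, τ=1; S=1+577/153·τ+-22/17·τ²+-209/1224·τ³=1349/408

  seg 0: a=5 b=172/153 c=0 d=-497/1224
  seg 1: a=4 b=-1147/306 c=-497/204 d=1261/1224
  seg 2: a=-5 b=-173/153 c=191/51 d=-257/306
  seg 3: a=1 b=577/153 c=-22/17 d=-209/1224
  seg 4: a=2 b=-1057/306 c=-473/204 d=473/612
S(7) = 1349/408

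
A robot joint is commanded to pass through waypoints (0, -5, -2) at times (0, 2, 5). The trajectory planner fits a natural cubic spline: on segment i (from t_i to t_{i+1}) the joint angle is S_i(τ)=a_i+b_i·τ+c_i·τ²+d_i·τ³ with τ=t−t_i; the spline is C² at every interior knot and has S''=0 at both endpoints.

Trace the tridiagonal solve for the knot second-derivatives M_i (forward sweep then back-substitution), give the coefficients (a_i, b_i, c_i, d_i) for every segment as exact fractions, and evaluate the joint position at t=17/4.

  seg 0: a=0 b=-16/5 c=0 d=7/40
  seg 1: a=-5 b=-11/10 c=21/20 d=-7/60
S(17/4) = -893/256

Δ: Δ0=-5/2, Δ1=1
row 1: diag=10, rhs=21; c'=3/10, d'=21/10
back: M1=21/10
M: M0=0, M1=21/10, M2=0
seg 0: a=0, c=M0/2=0, d=(M1−M0)/(6·2)=7/40, b=Δ0−h0·(2M0+M1)/6=-16/5
seg 1: a=-5, c=M1/2=21/20, d=(M2−M1)/(6·3)=-7/60, b=Δ1−h1·(2M1+M2)/6=-11/10
t_q=17/4 → seg 1, τ=9/4; S=-5+-11/10·τ+21/20·τ²+-7/60·τ³=-893/256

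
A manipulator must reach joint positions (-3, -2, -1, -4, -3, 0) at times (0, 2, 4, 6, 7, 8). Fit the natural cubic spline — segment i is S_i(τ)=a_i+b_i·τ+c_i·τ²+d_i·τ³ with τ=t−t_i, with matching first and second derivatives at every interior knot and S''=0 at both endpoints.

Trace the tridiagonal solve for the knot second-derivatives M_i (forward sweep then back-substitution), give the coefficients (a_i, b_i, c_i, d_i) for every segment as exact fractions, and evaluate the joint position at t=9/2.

  seg 0: a=-3 b=189/626 c=0 d=31/626
  seg 1: a=-2 b=561/626 c=93/313 d=-155/626
  seg 2: a=-1 b=-555/626 c=-372/313 d=138/313
  seg 3: a=-4 b=-219/626 c=456/313 d=-67/626
  seg 4: a=-3 b=702/313 c=711/626 d=-237/626
S(9/2) = -1055/626

Δ: Δ0=1/2, Δ1=1/2, Δ2=-3/2, Δ3=1, Δ4=3
row 1: diag=8, rhs=0; c'=1/4, d'=0
row 2: denom=8−2·1/4=15/2; d'=(-12−2·0)/(15/2)=-8/5
row 3: denom=6−2·4/15=82/15; d'=(15−2·-8/5)/(82/15)=273/82
row 4: denom=4−1·15/82=313/82; d'=(12−1·273/82)/(313/82)=711/313
back: M4=711/313
back: M3=273/82−15/82·711/313=912/313
back: M2=-8/5−4/15·912/313=-744/313
back: M1=0−1/4·-744/313=186/313
M: M0=0, M1=186/313, M2=-744/313, M3=912/313, M4=711/313, M5=0
seg 0: a=-3, c=M0/2=0, d=(M1−M0)/(6·2)=31/626, b=Δ0−h0·(2M0+M1)/6=189/626
seg 1: a=-2, c=M1/2=93/313, d=(M2−M1)/(6·2)=-155/626, b=Δ1−h1·(2M1+M2)/6=561/626
seg 2: a=-1, c=M2/2=-372/313, d=(M3−M2)/(6·2)=138/313, b=Δ2−h2·(2M2+M3)/6=-555/626
seg 3: a=-4, c=M3/2=456/313, d=(M4−M3)/(6·1)=-67/626, b=Δ3−h3·(2M3+M4)/6=-219/626
seg 4: a=-3, c=M4/2=711/626, d=(M5−M4)/(6·1)=-237/626, b=Δ4−h4·(2M4+M5)/6=702/313
t_q=9/2 → seg 2, τ=1/2; S=-1+-555/626·τ+-372/313·τ²+138/313·τ³=-1055/626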